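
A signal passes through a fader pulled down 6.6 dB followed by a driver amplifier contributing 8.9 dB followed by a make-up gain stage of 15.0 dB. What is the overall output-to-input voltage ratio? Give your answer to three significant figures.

7.33

Net gain = (−6.6) + 8.9 + 15.0 = 17.3 dB.
Voltage ratio = 10^(17.3/20) = 7.33.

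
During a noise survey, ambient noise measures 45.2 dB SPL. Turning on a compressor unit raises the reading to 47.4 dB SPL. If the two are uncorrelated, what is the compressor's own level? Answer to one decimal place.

Remove the background by subtracting linear intensities:
L_src = 10·log₁₀(10^(47.4/10) − 10^(45.2/10)) = 10·log₁₀(21840) = 43.4 dB SPL.

43.4 dB SPL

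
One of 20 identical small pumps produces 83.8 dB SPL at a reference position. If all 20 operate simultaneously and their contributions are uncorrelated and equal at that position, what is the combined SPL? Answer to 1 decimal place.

96.8 dB SPL

20 equal incoherent sources raise the level by 10·log₁₀(20) = 13.01 dB.
L_total = 83.8 + 13.01 = 96.8 dB SPL.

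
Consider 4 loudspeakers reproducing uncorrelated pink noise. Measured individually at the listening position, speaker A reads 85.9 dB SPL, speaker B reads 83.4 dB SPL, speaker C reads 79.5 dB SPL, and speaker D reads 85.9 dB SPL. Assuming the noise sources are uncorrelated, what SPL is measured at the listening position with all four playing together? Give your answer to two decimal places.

Add the sources as powers (linear), then convert back to dB:
L_total = 10·log₁₀(10^(85.9/10) + 10^(83.4/10) + 10^(79.5/10) + 10^(85.9/10)) = 10·log₁₀(1086000000) = 90.36 dB SPL.

90.36 dB SPL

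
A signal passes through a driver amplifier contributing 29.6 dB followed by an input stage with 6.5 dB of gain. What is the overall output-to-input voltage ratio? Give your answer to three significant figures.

Net gain = 29.6 + 6.5 = 36.1 dB.
Voltage ratio = 10^(36.1/20) = 63.8.

63.8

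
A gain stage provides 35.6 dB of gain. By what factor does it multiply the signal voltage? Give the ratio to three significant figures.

Voltage ratio = 10^(dB/20).
10^(35.6/20) = 10^(1.780) = 60.3.

60.3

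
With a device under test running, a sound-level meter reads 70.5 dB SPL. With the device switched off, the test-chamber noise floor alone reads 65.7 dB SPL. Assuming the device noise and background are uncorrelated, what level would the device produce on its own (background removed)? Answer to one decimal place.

Background correction is a power subtraction:
L_src = 10·log₁₀(10^(70.5/10) − 10^(65.7/10)) = 10·log₁₀(7505000) = 68.8 dB SPL.

68.8 dB SPL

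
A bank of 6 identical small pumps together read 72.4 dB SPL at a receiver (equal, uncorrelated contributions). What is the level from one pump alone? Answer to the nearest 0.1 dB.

64.6 dB SPL

6 equal incoherent sources add 10·log₁₀(6) = 7.78 dB over one source.
L_one = 72.4 − 7.78 = 64.6 dB SPL.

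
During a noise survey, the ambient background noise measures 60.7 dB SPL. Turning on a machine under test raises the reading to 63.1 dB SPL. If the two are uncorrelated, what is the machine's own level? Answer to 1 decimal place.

Background correction is a power subtraction:
L_src = 10·log₁₀(10^(63.1/10) − 10^(60.7/10)) = 10·log₁₀(866800) = 59.4 dB SPL.

59.4 dB SPL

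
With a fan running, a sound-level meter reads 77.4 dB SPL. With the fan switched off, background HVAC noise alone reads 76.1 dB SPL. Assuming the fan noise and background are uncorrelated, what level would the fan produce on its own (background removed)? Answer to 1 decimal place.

71.5 dB SPL

Remove the background by subtracting linear intensities:
L_src = 10·log₁₀(10^(77.4/10) − 10^(76.1/10)) = 10·log₁₀(14220000) = 71.5 dB SPL.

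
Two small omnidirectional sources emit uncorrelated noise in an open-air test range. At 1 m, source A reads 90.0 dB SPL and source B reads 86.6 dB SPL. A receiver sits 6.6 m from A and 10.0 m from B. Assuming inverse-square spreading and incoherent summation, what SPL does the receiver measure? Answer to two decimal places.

74.40 dB SPL

At the listener: L_A = 90.0 − 20·log₁₀(6.6) = 73.609 dB; L_B = 86.6 − 20·log₁₀(10.0) = 66.600 dB.
Combined: 10·log₁₀(10^(73.609/10)+10^(66.600/10)) = 74.40 dB SPL.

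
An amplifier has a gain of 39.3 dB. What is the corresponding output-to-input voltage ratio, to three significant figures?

Voltage ratio = 10^(dB/20).
10^(39.3/20) = 10^(1.965) = 92.3.

92.3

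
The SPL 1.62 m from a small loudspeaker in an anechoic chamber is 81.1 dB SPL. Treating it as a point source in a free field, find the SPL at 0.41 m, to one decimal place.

For a point source in a free field, ΔL = −20·log₁₀(d₂/d₁).
ΔL = −20·log₁₀(0.41/1.62) = 11.93 dB, so L₂ = 81.1 + (11.93) = 93.0 dB SPL.

93.0 dB SPL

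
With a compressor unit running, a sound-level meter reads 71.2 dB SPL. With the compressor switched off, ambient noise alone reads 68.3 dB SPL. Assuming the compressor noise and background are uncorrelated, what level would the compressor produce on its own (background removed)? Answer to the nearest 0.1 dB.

68.1 dB SPL

Remove the background by subtracting linear intensities:
L_src = 10·log₁₀(10^(71.2/10) − 10^(68.3/10)) = 10·log₁₀(6422000) = 68.1 dB SPL.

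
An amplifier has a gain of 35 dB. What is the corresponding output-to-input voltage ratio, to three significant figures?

56.2

Voltage ratio = 10^(dB/20).
10^(35/20) = 10^(1.750) = 56.2.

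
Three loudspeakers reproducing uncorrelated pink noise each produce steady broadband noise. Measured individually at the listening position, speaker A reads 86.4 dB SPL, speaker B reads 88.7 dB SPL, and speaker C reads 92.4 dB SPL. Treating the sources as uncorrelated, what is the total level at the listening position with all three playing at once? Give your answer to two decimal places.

94.65 dB SPL

Incoherent sources sum as intensities:
L_total = 10·log₁₀(10^(86.4/10) + 10^(88.7/10) + 10^(92.4/10)) = 10·log₁₀(2916000000) = 94.65 dB SPL.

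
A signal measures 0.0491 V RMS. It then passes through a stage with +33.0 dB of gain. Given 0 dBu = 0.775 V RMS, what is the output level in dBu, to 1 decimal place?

Input level: 20·log₁₀(0.0491/0.775) = -23.96 dBu.
Output: -23.96 + 33.0 = +9.0 dBu.

+9.0 dBu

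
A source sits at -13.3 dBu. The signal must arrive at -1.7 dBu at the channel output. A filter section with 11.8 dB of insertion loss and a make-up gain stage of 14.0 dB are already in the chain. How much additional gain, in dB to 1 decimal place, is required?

9.4 dB

The required make-up gain is the shortfall in the dB sum.
G = -1.7 − (-13.3) + 11.8 − 14.0 = 9.4 dB.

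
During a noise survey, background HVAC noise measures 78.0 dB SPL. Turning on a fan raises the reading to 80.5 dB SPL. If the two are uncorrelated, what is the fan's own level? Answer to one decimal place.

76.9 dB SPL

Subtract intensities: L_src = 10·log₁₀(10^(L_total/10) − 10^(L_bg/10)).
L_src = 10·log₁₀(10^(80.5/10) − 10^(78.0/10)) = 10·log₁₀(49110000) = 76.9 dB SPL.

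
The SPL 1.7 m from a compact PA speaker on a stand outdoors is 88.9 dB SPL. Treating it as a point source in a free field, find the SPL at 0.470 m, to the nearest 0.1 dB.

100.1 dB SPL

Free-field point source: level drops by 20·log₁₀ of the distance ratio.
ΔL = −20·log₁₀(0.470/1.7) = 11.17 dB, so L₂ = 88.9 + (11.17) = 100.1 dB SPL.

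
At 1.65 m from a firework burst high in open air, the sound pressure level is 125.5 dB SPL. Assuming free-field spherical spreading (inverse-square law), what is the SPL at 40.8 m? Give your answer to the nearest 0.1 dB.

For a point source in a free field, ΔL = −20·log₁₀(d₂/d₁).
ΔL = −20·log₁₀(40.8/1.65) = -27.86 dB, so L₂ = 125.5 + (-27.86) = 97.6 dB SPL.

97.6 dB SPL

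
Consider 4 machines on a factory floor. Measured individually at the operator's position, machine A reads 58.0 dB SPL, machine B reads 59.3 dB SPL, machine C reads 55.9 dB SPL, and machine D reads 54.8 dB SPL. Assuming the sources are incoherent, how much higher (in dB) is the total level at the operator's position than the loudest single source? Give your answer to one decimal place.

Uncorrelated sources add in intensity (power), not in dB.
L_total = 10·log₁₀(10^(58.0/10) + 10^(59.3/10) + 10^(55.9/10) + 10^(54.8/10)) = 63.37 dB SPL.
Excess over the loudest (59.3 dB): 63.37 − 59.3 = 4.1 dB.

4.1 dB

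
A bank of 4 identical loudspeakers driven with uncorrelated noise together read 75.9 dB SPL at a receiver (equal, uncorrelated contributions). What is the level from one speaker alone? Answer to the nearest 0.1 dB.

4 equal incoherent sources add 10·log₁₀(4) = 6.02 dB over one source.
L_one = 75.9 − 6.02 = 69.9 dB SPL.

69.9 dB SPL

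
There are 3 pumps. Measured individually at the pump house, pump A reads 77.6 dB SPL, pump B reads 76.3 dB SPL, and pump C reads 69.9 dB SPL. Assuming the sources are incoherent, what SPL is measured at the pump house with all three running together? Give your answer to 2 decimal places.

80.41 dB SPL

Uncorrelated sources add in intensity (power), not in dB.
L_total = 10·log₁₀(10^(77.6/10) + 10^(76.3/10) + 10^(69.9/10)) = 10·log₁₀(110000000) = 80.41 dB SPL.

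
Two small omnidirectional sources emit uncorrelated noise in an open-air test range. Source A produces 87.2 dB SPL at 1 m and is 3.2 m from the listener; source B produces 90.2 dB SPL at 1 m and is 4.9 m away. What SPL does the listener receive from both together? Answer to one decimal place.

79.8 dB SPL

At the listener: L_A = 87.2 − 20·log₁₀(3.2) = 77.10 dB; L_B = 90.2 − 20·log₁₀(4.9) = 76.40 dB.
Combined: 10·log₁₀(10^(77.10/10)+10^(76.40/10)) = 79.8 dB SPL.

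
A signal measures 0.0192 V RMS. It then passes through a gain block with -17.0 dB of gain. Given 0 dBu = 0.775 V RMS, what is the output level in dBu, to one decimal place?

Input level: 20·log₁₀(0.0192/0.775) = -32.12 dBu.
Output: -32.12 − 17.0 = -49.1 dBu.

-49.1 dBu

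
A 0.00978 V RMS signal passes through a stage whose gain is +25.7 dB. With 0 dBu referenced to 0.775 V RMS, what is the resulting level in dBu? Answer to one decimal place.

-12.3 dBu

Input level: 20·log₁₀(0.00978/0.775) = -37.98 dBu.
Output: -37.98 + 25.7 = -12.3 dBu.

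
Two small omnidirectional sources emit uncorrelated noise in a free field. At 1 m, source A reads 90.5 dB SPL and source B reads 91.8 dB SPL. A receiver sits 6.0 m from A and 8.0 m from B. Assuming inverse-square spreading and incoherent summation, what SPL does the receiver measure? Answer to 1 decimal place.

77.4 dB SPL

At the listener: L_A = 90.5 − 20·log₁₀(6.0) = 74.94 dB; L_B = 91.8 − 20·log₁₀(8.0) = 73.74 dB.
Combined: 10·log₁₀(10^(74.94/10)+10^(73.74/10)) = 77.4 dB SPL.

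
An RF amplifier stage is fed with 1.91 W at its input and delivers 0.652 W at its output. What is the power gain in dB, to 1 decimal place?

Power ratio → dB uses the 10·log₁₀ form:
10·log₁₀(0.652/1.91) = 10·log₁₀(0.3414) = -4.7 dB.

-4.7 dB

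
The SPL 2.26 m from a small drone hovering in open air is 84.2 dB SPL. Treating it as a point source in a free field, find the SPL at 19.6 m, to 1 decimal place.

65.4 dB SPL

Inverse-square spreading gives ΔL = −20·log₁₀(d₂/d₁).
ΔL = −20·log₁₀(19.6/2.26) = -18.76 dB, so L₂ = 84.2 + (-18.76) = 65.4 dB SPL.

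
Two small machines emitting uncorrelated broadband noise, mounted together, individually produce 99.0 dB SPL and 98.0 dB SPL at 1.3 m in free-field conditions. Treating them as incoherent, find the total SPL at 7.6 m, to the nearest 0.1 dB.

86.2 dB SPL

Combined at 1.3 m: 10·log₁₀(10^(99.0/10)+10^(98.0/10)) = 101.54 dB SPL.
Then apply −20·log₁₀(7.6/1.3) = -15.34 dB → 86.2 dB SPL.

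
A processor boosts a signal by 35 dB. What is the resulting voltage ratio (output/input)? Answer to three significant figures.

56.2

Voltage ratio = 10^(dB/20).
10^(35/20) = 10^(1.750) = 56.2.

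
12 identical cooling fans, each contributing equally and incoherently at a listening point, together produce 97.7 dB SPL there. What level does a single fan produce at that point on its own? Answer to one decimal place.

86.9 dB SPL

12 equal incoherent sources add 10·log₁₀(12) = 10.79 dB over one source.
L_one = 97.7 − 10.79 = 86.9 dB SPL.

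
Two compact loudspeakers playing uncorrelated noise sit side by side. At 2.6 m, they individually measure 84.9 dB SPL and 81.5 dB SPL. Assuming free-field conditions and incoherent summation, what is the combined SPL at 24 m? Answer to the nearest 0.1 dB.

Combined at 2.6 m: 10·log₁₀(10^(84.9/10)+10^(81.5/10)) = 86.53 dB SPL.
Then apply −20·log₁₀(24/2.6) = -19.30 dB → 67.2 dB SPL.

67.2 dB SPL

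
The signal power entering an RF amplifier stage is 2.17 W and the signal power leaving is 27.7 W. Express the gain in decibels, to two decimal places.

11.06 dB

For a power ratio, dB = 10·log₁₀(P₂/P₁).
10·log₁₀(27.7/2.17) = 10·log₁₀(12.76) = 11.06 dB.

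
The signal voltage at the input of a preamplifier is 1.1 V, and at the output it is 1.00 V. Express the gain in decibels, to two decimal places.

-0.83 dB

Voltage is an amplitude quantity, so gain = 20·log₁₀(V_out/V_in).
20·log₁₀(1.00/1.1) = 20·log₁₀(0.9091) = -0.83 dB.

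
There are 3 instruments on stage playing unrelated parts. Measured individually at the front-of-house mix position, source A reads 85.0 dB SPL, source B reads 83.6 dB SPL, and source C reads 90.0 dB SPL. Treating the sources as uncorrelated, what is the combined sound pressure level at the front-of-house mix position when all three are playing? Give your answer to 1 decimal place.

91.9 dB SPL

Add the sources as powers (linear), then convert back to dB:
L_total = 10·log₁₀(10^(85.0/10) + 10^(83.6/10) + 10^(90.0/10)) = 10·log₁₀(1545000000) = 91.9 dB SPL.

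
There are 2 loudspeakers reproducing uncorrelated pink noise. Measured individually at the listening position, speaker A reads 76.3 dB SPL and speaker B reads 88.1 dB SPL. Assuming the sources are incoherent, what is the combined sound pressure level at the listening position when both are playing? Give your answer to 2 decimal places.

Incoherent sources sum as intensities:
L_total = 10·log₁₀(10^(76.3/10) + 10^(88.1/10)) = 10·log₁₀(688300000) = 88.38 dB SPL.

88.38 dB SPL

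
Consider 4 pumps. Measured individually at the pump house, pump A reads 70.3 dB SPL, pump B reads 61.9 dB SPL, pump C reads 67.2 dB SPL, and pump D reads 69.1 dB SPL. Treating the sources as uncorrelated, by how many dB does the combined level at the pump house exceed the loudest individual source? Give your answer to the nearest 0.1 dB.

Incoherent sources sum as intensities:
L_total = 10·log₁₀(10^(70.3/10) + 10^(61.9/10) + 10^(67.2/10) + 10^(69.1/10)) = 74.09 dB SPL.
Excess over the loudest (70.3 dB): 74.09 − 70.3 = 3.8 dB.

3.8 dB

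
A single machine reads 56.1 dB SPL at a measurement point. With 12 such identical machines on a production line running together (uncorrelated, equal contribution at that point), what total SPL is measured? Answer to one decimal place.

12 equal incoherent sources raise the level by 10·log₁₀(12) = 10.79 dB.
L_total = 56.1 + 10.79 = 66.9 dB SPL.

66.9 dB SPL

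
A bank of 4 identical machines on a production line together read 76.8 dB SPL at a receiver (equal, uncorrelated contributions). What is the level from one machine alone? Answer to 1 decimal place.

4 equal incoherent sources add 10·log₁₀(4) = 6.02 dB over one source.
L_one = 76.8 − 6.02 = 70.8 dB SPL.

70.8 dB SPL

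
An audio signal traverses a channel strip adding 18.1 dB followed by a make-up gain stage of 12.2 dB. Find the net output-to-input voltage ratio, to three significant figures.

32.7

Net gain = 18.1 + 12.2 = 30.3 dB.
Voltage ratio = 10^(30.3/20) = 32.7.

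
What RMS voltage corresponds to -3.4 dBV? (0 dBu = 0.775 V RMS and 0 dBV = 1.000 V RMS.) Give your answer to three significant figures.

0.676 V

V = 1.000 V × 10^(-3.4/20).
= 1.000 × 0.6761 = 0.676 V.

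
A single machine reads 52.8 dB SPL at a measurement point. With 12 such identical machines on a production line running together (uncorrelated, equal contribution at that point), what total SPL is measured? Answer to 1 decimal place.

63.6 dB SPL

12 equal incoherent sources raise the level by 10·log₁₀(12) = 10.79 dB.
L_total = 52.8 + 10.79 = 63.6 dB SPL.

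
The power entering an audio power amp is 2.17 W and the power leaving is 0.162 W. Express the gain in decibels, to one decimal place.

-11.3 dB

For a power ratio, dB = 10·log₁₀(P₂/P₁).
10·log₁₀(0.162/2.17) = 10·log₁₀(0.07465) = -11.3 dB.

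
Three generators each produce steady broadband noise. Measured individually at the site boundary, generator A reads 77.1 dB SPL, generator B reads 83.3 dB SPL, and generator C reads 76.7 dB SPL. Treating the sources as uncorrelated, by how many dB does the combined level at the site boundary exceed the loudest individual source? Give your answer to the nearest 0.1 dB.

1.6 dB

Add the sources as powers (linear), then convert back to dB:
L_total = 10·log₁₀(10^(77.1/10) + 10^(83.3/10) + 10^(76.7/10)) = 84.94 dB SPL.
Excess over the loudest (83.3 dB): 84.94 − 83.3 = 1.6 dB.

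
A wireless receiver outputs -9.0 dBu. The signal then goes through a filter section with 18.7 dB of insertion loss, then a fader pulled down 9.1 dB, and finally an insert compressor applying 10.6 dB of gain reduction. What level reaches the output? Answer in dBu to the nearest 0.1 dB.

Gain stages sum in dB:
-9.0 − 18.7 − 9.1 − 10.6 = -47.4 dBu.

-47.4 dBu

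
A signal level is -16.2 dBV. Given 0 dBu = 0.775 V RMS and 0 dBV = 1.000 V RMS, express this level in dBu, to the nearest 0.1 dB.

The offset between the scales is 20·log₁₀(0.775/1.000) = −2.214 dB.
So dBu = -16.2 + 2.214 = -14.0 dBu.

-14.0 dBu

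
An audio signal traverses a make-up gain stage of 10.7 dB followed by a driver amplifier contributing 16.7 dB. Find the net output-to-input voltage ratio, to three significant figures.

Net gain = 10.7 + 16.7 = 27.4 dB.
Voltage ratio = 10^(27.4/20) = 23.4.

23.4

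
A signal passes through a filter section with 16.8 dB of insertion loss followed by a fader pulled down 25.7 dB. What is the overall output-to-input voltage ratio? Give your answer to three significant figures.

Net gain = (−16.8) + (−25.7) = -42.5 dB.
Voltage ratio = 10^(-42.5/20) = 0.00750.

0.00750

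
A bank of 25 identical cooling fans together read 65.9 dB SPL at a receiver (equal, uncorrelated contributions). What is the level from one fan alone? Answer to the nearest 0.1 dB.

51.9 dB SPL

25 equal incoherent sources add 10·log₁₀(25) = 13.98 dB over one source.
L_one = 65.9 − 13.98 = 51.9 dB SPL.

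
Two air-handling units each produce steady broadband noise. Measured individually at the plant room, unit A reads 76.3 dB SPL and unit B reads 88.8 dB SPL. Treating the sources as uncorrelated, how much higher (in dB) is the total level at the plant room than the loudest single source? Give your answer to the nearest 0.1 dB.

0.2 dB

Uncorrelated sources add in intensity (power), not in dB.
L_total = 10·log₁₀(10^(76.3/10) + 10^(88.8/10)) = 89.04 dB SPL.
Excess over the loudest (88.8 dB): 89.04 − 88.8 = 0.2 dB.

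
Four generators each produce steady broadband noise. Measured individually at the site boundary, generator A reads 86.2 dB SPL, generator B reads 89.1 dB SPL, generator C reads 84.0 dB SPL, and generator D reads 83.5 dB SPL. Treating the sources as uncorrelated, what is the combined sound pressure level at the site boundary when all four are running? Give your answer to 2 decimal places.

Add the sources as powers (linear), then convert back to dB:
L_total = 10·log₁₀(10^(86.2/10) + 10^(89.1/10) + 10^(84.0/10) + 10^(83.5/10)) = 10·log₁₀(1705000000) = 92.32 dB SPL.

92.32 dB SPL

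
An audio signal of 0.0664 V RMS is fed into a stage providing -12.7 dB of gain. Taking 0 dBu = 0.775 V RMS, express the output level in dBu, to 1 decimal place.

-34.0 dBu

Input level: 20·log₁₀(0.0664/0.775) = -21.34 dBu.
Output: -21.34 − 12.7 = -34.0 dBu.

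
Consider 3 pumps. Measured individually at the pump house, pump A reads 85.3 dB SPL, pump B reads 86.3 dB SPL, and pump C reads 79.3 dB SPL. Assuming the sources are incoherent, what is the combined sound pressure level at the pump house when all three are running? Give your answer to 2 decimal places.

89.30 dB SPL

Add the sources as powers (linear), then convert back to dB:
L_total = 10·log₁₀(10^(85.3/10) + 10^(86.3/10) + 10^(79.3/10)) = 10·log₁₀(850500000) = 89.30 dB SPL.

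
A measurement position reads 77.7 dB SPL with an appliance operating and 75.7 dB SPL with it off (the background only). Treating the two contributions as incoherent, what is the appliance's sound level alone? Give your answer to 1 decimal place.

Remove the background by subtracting linear intensities:
L_src = 10·log₁₀(10^(77.7/10) − 10^(75.7/10)) = 10·log₁₀(21730000) = 73.4 dB SPL.

73.4 dB SPL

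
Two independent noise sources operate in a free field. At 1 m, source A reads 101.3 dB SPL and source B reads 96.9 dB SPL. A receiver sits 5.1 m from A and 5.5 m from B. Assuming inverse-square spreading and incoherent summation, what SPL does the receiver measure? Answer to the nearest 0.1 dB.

88.3 dB SPL

At the listener: L_A = 101.3 − 20·log₁₀(5.1) = 87.15 dB; L_B = 96.9 − 20·log₁₀(5.5) = 82.09 dB.
Combined: 10·log₁₀(10^(87.15/10)+10^(82.09/10)) = 88.3 dB SPL.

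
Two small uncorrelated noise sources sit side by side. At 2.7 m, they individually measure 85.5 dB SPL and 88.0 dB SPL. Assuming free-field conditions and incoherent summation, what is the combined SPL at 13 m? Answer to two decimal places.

76.29 dB SPL

Combined at 2.7 m: 10·log₁₀(10^(85.5/10)+10^(88.0/10)) = 89.938 dB SPL.
Then apply −20·log₁₀(13/2.7) = -13.652 dB → 76.29 dB SPL.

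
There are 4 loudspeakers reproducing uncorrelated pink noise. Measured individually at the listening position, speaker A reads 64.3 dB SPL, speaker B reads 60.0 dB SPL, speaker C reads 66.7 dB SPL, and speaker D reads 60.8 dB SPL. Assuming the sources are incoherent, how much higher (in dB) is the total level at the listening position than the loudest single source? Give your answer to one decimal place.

3.1 dB

Add the sources as powers (linear), then convert back to dB:
L_total = 10·log₁₀(10^(64.3/10) + 10^(60.0/10) + 10^(66.7/10) + 10^(60.8/10)) = 69.81 dB SPL.
Excess over the loudest (66.7 dB): 69.81 − 66.7 = 3.1 dB.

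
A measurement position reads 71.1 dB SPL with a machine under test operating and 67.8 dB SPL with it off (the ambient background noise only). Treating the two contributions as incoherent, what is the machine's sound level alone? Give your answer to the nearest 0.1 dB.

Background correction is a power subtraction:
L_src = 10·log₁₀(10^(71.1/10) − 10^(67.8/10)) = 10·log₁₀(6857000) = 68.4 dB SPL.

68.4 dB SPL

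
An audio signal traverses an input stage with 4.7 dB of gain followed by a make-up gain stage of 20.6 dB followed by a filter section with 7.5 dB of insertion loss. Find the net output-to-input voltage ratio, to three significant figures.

Net gain = 4.7 + 20.6 + (−7.5) = 17.8 dB.
Voltage ratio = 10^(17.8/20) = 7.76.

7.76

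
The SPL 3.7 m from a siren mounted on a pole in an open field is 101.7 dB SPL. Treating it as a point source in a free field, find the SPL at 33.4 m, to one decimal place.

Free-field point source: level drops by 20·log₁₀ of the distance ratio.
ΔL = −20·log₁₀(33.4/3.7) = -19.11 dB, so L₂ = 101.7 + (-19.11) = 82.6 dB SPL.

82.6 dB SPL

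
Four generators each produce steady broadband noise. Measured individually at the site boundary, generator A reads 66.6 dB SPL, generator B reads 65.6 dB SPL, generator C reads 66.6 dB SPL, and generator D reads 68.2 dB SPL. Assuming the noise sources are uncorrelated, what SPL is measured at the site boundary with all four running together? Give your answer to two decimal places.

72.87 dB SPL

Add the sources as powers (linear), then convert back to dB:
L_total = 10·log₁₀(10^(66.6/10) + 10^(65.6/10) + 10^(66.6/10) + 10^(68.2/10)) = 10·log₁₀(19380000) = 72.87 dB SPL.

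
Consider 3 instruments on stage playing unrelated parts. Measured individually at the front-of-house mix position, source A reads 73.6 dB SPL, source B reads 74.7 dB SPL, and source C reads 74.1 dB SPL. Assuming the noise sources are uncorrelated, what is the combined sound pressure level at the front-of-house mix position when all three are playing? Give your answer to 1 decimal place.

Incoherent sources sum as intensities:
L_total = 10·log₁₀(10^(73.6/10) + 10^(74.7/10) + 10^(74.1/10)) = 10·log₁₀(78120000) = 78.9 dB SPL.

78.9 dB SPL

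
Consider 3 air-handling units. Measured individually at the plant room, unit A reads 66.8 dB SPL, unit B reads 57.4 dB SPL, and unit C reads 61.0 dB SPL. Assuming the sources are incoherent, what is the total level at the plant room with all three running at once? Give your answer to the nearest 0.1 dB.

68.2 dB SPL

Add the sources as powers (linear), then convert back to dB:
L_total = 10·log₁₀(10^(66.8/10) + 10^(57.4/10) + 10^(61.0/10)) = 10·log₁₀(6595000) = 68.2 dB SPL.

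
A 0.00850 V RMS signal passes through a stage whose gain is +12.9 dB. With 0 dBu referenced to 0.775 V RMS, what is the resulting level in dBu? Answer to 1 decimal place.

-26.3 dBu

Input level: 20·log₁₀(0.00850/0.775) = -39.20 dBu.
Output: -39.20 + 12.9 = -26.3 dBu.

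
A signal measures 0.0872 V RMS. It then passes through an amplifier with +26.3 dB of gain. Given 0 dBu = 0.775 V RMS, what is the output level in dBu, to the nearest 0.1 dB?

Input level: 20·log₁₀(0.0872/0.775) = -18.98 dBu.
Output: -18.98 + 26.3 = +7.3 dBu.

+7.3 dBu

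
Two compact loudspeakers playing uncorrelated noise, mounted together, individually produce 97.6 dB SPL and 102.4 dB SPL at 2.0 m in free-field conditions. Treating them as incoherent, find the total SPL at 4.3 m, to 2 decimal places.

Combined at 2.0 m: 10·log₁₀(10^(97.6/10)+10^(102.4/10)) = 103.642 dB SPL.
Then apply −20·log₁₀(4.3/2.0) = -6.649 dB → 96.99 dB SPL.

96.99 dB SPL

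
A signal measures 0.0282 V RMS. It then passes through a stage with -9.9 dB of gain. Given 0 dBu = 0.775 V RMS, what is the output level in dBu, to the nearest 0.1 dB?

Input level: 20·log₁₀(0.0282/0.775) = -28.78 dBu.
Output: -28.78 − 9.9 = -38.7 dBu.

-38.7 dBu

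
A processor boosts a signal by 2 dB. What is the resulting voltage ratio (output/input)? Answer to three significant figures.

1.26

Voltage ratio = 10^(dB/20).
10^(2/20) = 10^(0.1000) = 1.26.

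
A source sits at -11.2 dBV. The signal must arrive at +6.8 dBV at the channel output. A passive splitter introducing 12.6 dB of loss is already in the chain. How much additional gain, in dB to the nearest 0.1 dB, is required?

The required make-up gain is the shortfall in the dB sum.
G = +6.8 − (-11.2) + 12.6 = 30.6 dB.

30.6 dB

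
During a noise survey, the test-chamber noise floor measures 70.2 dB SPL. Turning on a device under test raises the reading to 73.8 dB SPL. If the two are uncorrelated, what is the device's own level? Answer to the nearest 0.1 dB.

71.3 dB SPL

Background correction is a power subtraction:
L_src = 10·log₁₀(10^(73.8/10) − 10^(70.2/10)) = 10·log₁₀(13520000) = 71.3 dB SPL.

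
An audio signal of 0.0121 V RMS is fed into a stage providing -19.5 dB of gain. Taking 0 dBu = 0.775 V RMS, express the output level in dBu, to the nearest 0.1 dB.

-55.6 dBu

Input level: 20·log₁₀(0.0121/0.775) = -36.13 dBu.
Output: -36.13 − 19.5 = -55.6 dBu.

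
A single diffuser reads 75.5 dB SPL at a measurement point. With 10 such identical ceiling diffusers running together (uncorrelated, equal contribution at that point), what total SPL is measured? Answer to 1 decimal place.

85.5 dB SPL

10 equal incoherent sources raise the level by 10·log₁₀(10) = 10.00 dB.
L_total = 75.5 + 10.00 = 85.5 dB SPL.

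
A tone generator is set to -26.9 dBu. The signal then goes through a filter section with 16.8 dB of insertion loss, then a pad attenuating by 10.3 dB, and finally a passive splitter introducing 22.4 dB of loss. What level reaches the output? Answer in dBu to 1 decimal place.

Cascaded gains and losses add directly in dB.
-26.9 − 16.8 − 10.3 − 22.4 = -76.4 dBu.

-76.4 dBu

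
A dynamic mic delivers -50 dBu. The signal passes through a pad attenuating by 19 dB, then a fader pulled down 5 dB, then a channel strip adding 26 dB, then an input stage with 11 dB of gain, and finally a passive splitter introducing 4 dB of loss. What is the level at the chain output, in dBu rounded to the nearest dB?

-41 dBu

In dB, series stages simply add:
-50 − 19 − 5 + 26 + 11 − 4 = -41 dBu.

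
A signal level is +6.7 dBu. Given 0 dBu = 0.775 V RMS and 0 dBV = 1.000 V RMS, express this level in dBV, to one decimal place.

+4.5 dBV

The offset between the scales is 20·log₁₀(0.775/1.000) = −2.214 dB.
So dBV = +6.7 − 2.214 = +4.5 dBV.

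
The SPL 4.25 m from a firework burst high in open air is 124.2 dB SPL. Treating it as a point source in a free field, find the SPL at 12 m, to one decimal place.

115.2 dB SPL

For a point source in a free field, ΔL = −20·log₁₀(d₂/d₁).
ΔL = −20·log₁₀(12/4.25) = -9.02 dB, so L₂ = 124.2 + (-9.02) = 115.2 dB SPL.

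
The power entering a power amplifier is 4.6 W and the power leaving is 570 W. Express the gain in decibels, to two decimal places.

20.93 dB

Power ratio → dB uses the 10·log₁₀ form:
10·log₁₀(570/4.6) = 10·log₁₀(123.9) = 20.93 dB.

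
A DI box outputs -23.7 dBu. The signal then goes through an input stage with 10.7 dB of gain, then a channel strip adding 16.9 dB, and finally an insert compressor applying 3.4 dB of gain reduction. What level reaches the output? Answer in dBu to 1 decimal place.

Gain stages sum in dB:
-23.7 + 10.7 + 16.9 − 3.4 = +0.5 dBu.

+0.5 dBu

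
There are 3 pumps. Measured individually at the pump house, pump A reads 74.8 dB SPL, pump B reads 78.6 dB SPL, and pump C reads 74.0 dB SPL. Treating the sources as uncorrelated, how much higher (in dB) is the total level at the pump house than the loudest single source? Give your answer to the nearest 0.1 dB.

2.5 dB

Add the sources as powers (linear), then convert back to dB:
L_total = 10·log₁₀(10^(74.8/10) + 10^(78.6/10) + 10^(74.0/10)) = 81.06 dB SPL.
Excess over the loudest (78.6 dB): 81.06 − 78.6 = 2.5 dB.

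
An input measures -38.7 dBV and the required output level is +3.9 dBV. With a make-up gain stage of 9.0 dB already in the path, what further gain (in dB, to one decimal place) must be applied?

The required make-up gain is the shortfall in the dB sum.
G = +3.9 − (-38.7) − 9.0 = 33.6 dB.

33.6 dB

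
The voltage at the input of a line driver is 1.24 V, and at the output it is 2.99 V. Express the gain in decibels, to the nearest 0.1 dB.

7.6 dB

Voltage ratio → dB uses the 20·log₁₀ form:
20·log₁₀(2.99/1.24) = 20·log₁₀(2.411) = 7.6 dB.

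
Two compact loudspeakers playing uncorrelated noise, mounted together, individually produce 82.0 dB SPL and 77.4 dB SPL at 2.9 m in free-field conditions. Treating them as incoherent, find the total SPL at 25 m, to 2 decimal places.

64.58 dB SPL

Combined at 2.9 m: 10·log₁₀(10^(82.0/10)+10^(77.4/10)) = 83.293 dB SPL.
Then apply −20·log₁₀(25/2.9) = -18.711 dB → 64.58 dB SPL.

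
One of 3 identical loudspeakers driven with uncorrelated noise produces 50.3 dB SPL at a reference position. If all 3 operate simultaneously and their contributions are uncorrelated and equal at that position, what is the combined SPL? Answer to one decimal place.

55.1 dB SPL

3 equal incoherent sources raise the level by 10·log₁₀(3) = 4.77 dB.
L_total = 50.3 + 4.77 = 55.1 dB SPL.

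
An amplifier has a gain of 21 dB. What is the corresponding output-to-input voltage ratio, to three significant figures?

Voltage ratio = 10^(dB/20).
10^(21/20) = 10^(1.050) = 11.2.

11.2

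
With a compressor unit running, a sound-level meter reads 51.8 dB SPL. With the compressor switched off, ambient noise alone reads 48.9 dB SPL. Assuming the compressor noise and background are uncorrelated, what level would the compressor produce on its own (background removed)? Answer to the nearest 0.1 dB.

48.7 dB SPL

Subtract intensities: L_src = 10·log₁₀(10^(L_total/10) − 10^(L_bg/10)).
L_src = 10·log₁₀(10^(51.8/10) − 10^(48.9/10)) = 10·log₁₀(73730) = 48.7 dB SPL.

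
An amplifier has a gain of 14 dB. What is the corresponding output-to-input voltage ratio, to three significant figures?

Voltage ratio = 10^(dB/20).
10^(14/20) = 10^(0.7000) = 5.01.

5.01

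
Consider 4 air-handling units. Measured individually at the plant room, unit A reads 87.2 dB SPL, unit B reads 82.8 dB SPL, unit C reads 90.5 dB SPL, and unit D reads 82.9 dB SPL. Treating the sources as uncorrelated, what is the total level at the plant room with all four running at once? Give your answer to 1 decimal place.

Incoherent sources sum as intensities:
L_total = 10·log₁₀(10^(87.2/10) + 10^(82.8/10) + 10^(90.5/10) + 10^(82.9/10)) = 10·log₁₀(2032000000) = 93.1 dB SPL.

93.1 dB SPL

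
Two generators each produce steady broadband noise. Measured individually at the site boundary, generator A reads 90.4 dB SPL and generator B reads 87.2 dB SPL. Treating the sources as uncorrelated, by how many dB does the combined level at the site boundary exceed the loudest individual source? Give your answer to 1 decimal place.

1.7 dB

Incoherent sources sum as intensities:
L_total = 10·log₁₀(10^(90.4/10) + 10^(87.2/10)) = 92.10 dB SPL.
Excess over the loudest (90.4 dB): 92.10 − 90.4 = 1.7 dB.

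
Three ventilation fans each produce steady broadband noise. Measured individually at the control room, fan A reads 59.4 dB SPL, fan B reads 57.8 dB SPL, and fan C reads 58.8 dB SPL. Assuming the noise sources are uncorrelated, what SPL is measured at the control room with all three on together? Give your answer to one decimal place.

63.5 dB SPL

Incoherent sources sum as intensities:
L_total = 10·log₁₀(10^(59.4/10) + 10^(57.8/10) + 10^(58.8/10)) = 10·log₁₀(2232000) = 63.5 dB SPL.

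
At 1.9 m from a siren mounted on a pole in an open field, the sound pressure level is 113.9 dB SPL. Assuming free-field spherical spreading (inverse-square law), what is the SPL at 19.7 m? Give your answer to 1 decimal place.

Inverse-square spreading gives ΔL = −20·log₁₀(d₂/d₁).
ΔL = −20·log₁₀(19.7/1.9) = -20.31 dB, so L₂ = 113.9 + (-20.31) = 93.6 dB SPL.

93.6 dB SPL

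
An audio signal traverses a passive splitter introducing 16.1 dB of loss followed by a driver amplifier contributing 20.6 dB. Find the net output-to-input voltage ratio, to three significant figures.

1.68

Net gain = (−16.1) + 20.6 = 4.5 dB.
Voltage ratio = 10^(4.5/20) = 1.68.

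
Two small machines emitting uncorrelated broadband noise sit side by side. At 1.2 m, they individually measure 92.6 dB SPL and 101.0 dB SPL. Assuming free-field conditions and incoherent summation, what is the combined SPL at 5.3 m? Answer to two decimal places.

Combined at 1.2 m: 10·log₁₀(10^(92.6/10)+10^(101.0/10)) = 101.586 dB SPL.
Then apply −20·log₁₀(5.3/1.2) = -12.902 dB → 88.68 dB SPL.

88.68 dB SPL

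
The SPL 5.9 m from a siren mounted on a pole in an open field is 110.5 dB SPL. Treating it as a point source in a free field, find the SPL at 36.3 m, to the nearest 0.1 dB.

94.7 dB SPL

For a point source in a free field, ΔL = −20·log₁₀(d₂/d₁).
ΔL = −20·log₁₀(36.3/5.9) = -15.78 dB, so L₂ = 110.5 + (-15.78) = 94.7 dB SPL.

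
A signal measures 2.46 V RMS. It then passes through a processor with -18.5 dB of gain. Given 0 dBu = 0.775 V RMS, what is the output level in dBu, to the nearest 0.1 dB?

Input level: 20·log₁₀(2.46/0.775) = 10.03 dBu.
Output: 10.03 − 18.5 = -8.5 dBu.

-8.5 dBu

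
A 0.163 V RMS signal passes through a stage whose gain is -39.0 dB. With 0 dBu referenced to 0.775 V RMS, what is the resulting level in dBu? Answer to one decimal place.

Input level: 20·log₁₀(0.163/0.775) = -13.54 dBu.
Output: -13.54 − 39.0 = -52.5 dBu.

-52.5 dBu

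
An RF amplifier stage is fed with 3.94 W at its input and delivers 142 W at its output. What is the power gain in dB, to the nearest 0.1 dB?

For a power ratio, dB = 10·log₁₀(P₂/P₁).
10·log₁₀(142/3.94) = 10·log₁₀(36.04) = 15.6 dB.

15.6 dB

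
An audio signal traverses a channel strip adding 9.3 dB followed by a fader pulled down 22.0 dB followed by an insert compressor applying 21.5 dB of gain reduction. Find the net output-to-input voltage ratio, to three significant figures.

0.0195

Net gain = 9.3 + (−22.0) + (−21.5) = -34.2 dB.
Voltage ratio = 10^(-34.2/20) = 0.0195.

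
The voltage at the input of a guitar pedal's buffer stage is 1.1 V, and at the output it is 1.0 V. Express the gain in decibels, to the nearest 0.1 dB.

For a voltage ratio, dB = 20·log₁₀(V₂/V₁).
20·log₁₀(1.0/1.1) = 20·log₁₀(0.9091) = -0.8 dB.

-0.8 dB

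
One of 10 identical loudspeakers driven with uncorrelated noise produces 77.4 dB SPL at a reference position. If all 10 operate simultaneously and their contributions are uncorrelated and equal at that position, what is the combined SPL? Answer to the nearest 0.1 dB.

10 equal incoherent sources raise the level by 10·log₁₀(10) = 10.00 dB.
L_total = 77.4 + 10.00 = 87.4 dB SPL.

87.4 dB SPL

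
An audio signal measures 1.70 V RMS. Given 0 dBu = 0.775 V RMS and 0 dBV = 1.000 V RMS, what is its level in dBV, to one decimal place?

+4.6 dBV

dBV = 20·log₁₀(V / 1.000 V).
20·log₁₀(1.70/1.000) = +4.6 dBV.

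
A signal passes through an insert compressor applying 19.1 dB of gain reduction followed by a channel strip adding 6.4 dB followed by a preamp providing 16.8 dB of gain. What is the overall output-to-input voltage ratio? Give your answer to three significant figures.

Net gain = (−19.1) + 6.4 + 16.8 = 4.1 dB.
Voltage ratio = 10^(4.1/20) = 1.60.

1.60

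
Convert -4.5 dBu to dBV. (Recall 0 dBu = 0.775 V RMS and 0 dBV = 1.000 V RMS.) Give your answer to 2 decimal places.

-6.71 dBV

The offset between the scales is 20·log₁₀(0.775/1.000) = −2.214 dB.
So dBV = -4.5 − 2.214 = -6.71 dBV.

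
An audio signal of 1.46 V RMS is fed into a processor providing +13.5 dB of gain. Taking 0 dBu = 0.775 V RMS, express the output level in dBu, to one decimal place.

Input level: 20·log₁₀(1.46/0.775) = 5.50 dBu.
Output: 5.50 + 13.5 = +19.0 dBu.

+19.0 dBu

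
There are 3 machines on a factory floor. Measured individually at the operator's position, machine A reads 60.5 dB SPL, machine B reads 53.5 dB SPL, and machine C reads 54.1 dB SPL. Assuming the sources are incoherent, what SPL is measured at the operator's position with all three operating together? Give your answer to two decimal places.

Uncorrelated sources add in intensity (power), not in dB.
L_total = 10·log₁₀(10^(60.5/10) + 10^(53.5/10) + 10^(54.1/10)) = 10·log₁₀(1603000) = 62.05 dB SPL.

62.05 dB SPL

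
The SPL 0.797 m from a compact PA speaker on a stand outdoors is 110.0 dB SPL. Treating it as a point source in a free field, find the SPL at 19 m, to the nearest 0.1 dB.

82.5 dB SPL

For a point source in a free field, ΔL = −20·log₁₀(d₂/d₁).
ΔL = −20·log₁₀(19/0.797) = -27.55 dB, so L₂ = 110.0 + (-27.55) = 82.5 dB SPL.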